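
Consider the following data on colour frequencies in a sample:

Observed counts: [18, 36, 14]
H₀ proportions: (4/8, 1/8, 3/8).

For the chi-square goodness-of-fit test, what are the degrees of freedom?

degrees of freedom = 2

df = k − 1 = 3 − 1 = 2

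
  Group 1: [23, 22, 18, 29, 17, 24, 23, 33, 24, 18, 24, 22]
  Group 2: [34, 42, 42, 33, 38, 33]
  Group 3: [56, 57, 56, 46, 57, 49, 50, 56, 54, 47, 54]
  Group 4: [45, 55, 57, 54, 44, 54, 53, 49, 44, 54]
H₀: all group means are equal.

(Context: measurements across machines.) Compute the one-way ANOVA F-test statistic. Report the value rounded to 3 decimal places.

Group means [23.08, 37.00, 52.91, 50.90], grand mean 40.769
SSB = Σnᵢ(x̄ᵢ−x̄)² = 6486.197; SSW = ΣΣ(x−x̄ᵢ)² = 710.726
MSB = 6486.197/3 = 2162.0658; MSW = 710.726/35 = 20.3065
F = MSB/MSW = 106.4719
df = (3, 35)

test statistic = 106.472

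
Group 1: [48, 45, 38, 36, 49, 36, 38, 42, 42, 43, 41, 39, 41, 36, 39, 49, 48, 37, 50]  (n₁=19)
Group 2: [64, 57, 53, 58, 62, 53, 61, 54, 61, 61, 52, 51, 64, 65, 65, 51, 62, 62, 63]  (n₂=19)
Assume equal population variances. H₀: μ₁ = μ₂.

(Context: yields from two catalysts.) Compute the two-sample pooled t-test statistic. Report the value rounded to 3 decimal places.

test statistic = -10.537

x̄₁=41.947, s₁=4.882, n₁=19
x̄₂=58.895, s₂=5.032, n₂=19
s_p² = [18·4.882² + 18·5.032²]/36 = 24.5760
SE = √(s_p²·(1/19+1/19)) = 1.6084
t = (41.947−58.895)/1.6084 = -10.5368
df = 36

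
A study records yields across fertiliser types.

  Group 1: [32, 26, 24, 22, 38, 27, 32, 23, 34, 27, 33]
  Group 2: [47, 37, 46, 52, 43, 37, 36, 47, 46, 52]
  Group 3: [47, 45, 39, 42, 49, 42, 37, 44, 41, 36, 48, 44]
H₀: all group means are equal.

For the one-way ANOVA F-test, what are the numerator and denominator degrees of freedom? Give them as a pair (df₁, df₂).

k = 3 groups, N = 33 total
df = (k−1, N−k) = (3−1, 33−3) = (2, 30)

degrees of freedom = [2, 30]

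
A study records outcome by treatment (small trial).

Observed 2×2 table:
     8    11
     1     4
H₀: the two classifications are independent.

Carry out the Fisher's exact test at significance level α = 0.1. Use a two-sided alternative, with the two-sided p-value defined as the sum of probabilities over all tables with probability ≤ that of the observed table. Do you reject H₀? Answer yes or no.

reject H₀: no

Margins: r₁=19, r₂=5, c₁=9, c₂=15, n=24
p_obs = C(19,8)·C(5,1)/C(24,9); sum pmf over tables with pmf ≤ p_obs
p-value (two-sided) = 0.61462
At α=0.1: p ≥ α → fail to reject H₀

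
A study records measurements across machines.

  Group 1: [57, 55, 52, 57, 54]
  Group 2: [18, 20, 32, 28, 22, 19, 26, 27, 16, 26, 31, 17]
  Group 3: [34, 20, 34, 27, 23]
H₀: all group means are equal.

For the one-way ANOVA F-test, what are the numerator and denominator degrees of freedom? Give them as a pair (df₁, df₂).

degrees of freedom = [2, 19]

k = 3 groups, N = 22 total
df = (k−1, N−k) = (3−1, 22−3) = (2, 19)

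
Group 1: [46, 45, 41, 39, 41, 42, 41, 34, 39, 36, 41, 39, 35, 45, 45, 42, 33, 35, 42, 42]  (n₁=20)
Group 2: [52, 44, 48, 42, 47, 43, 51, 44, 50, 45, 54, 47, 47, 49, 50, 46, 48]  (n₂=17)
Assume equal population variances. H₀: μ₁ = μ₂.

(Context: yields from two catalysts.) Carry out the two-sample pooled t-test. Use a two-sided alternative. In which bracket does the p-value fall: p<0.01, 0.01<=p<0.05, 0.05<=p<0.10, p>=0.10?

x̄₁=40.150, s₁=3.870, n₁=20
x̄₂=47.471, s₂=3.300, n₂=17
s_p² = [19·3.870² + 16·3.300²]/35 = 13.1082
SE = √(s_p²·(1/20+1/17)) = 1.1944
t = (40.150−47.471)/1.1944 = -6.1293
df = 35
p-value (two-sided) = 0.00000
→ bracket: p<0.01

p-value bracket: p<0.01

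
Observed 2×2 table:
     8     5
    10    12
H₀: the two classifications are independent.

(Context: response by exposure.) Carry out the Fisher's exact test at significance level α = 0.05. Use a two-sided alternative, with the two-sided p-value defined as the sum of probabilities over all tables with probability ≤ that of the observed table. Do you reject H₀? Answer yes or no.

reject H₀: no

Margins: r₁=13, r₂=22, c₁=18, c₂=17, n=35
p_obs = C(13,8)·C(22,10)/C(35,18); sum pmf over tables with pmf ≤ p_obs
p-value (two-sided) = 0.48868
At α=0.05: p ≥ α → fail to reject H₀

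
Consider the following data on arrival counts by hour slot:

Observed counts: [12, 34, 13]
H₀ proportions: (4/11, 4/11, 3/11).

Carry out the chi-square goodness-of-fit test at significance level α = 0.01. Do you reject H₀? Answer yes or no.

reject H₀: yes

n = 59; E_i = n·p_i = [21.45, 21.45, 16.09]
χ² = (12−21.45)²/21.45 + (34−21.45)²/21.45 + (13−16.09)²/16.09 = 12.0960
df = 2
p-value (upper-tail) = 0.00236
At α=0.01: p < α → reject H₀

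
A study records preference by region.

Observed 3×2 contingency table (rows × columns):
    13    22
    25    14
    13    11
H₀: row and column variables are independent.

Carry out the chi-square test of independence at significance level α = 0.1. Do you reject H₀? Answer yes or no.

reject H₀: yes

Row totals [35, 39, 24], col totals [51, 47], n=98
χ² = (13−18.21)²/18.21 + (22−16.79)²/16.79 + (25−20.30)²/20.30 + (14−18.70)²/18.70 + (13−12.49)²/12.49 + (11−11.51)²/11.51 = 5.4293
df = 2
p-value (upper-tail) = 0.06623
At α=0.1: p < α → reject H₀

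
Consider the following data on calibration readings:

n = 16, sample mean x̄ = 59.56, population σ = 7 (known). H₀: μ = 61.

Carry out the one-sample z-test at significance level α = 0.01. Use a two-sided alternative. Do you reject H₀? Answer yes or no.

reject H₀: no

SE = σ/√n = 7/√16 = 1.7500
z = (x̄−μ₀)/SE = (59.56−61)/1.7500 = -0.8229
p-value (two-sided) = 0.41059
At α=0.01: p ≥ α → fail to reject H₀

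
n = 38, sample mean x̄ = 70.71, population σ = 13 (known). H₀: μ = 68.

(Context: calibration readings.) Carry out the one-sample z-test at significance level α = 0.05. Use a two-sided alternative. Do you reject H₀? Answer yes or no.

SE = σ/√n = 13/√38 = 2.1089
z = (x̄−μ₀)/SE = (70.71−68)/2.1089 = 1.2850
p-value (two-sided) = 0.19878
At α=0.05: p ≥ α → fail to reject H₀

reject H₀: no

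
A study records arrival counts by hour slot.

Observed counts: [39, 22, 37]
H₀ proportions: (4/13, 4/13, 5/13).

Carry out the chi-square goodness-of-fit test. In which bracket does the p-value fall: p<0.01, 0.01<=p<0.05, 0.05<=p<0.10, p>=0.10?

n = 98; E_i = n·p_i = [30.15, 30.15, 37.69]
χ² = (39−30.15)²/30.15 + (22−30.15)²/30.15 + (37−37.69)²/37.69 = 4.8128
df = 2
p-value (upper-tail) = 0.09014
→ bracket: 0.05<=p<0.10

p-value bracket: 0.05<=p<0.10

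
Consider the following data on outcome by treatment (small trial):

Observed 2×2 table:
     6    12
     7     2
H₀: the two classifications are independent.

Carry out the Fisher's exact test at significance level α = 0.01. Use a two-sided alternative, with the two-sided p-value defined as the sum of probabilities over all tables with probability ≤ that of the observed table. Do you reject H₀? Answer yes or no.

Margins: r₁=18, r₂=9, c₁=13, c₂=14, n=27
p_obs = C(18,6)·C(9,7)/C(27,13); sum pmf over tables with pmf ≤ p_obs
p-value (two-sided) = 0.04607
At α=0.01: p ≥ α → fail to reject H₀

reject H₀: no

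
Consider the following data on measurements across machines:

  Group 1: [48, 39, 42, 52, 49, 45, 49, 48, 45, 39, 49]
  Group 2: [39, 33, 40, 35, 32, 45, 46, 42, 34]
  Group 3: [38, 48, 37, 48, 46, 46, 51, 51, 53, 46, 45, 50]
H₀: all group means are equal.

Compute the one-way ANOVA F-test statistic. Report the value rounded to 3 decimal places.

Group means [45.91, 38.44, 46.58], grand mean 44.062
SSB = Σnᵢ(x̄ᵢ−x̄)² = 397.827; SSW = ΣΣ(x−x̄ᵢ)² = 670.048
MSB = 397.827/2 = 198.9135; MSW = 670.048/29 = 23.1051
F = MSB/MSW = 8.6091
df = (2, 29)

test statistic = 8.609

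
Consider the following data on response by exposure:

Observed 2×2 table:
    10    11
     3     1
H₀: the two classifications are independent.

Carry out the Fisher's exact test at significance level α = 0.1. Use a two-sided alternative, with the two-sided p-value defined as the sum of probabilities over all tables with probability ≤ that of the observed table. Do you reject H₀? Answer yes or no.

Margins: r₁=21, r₂=4, c₁=13, c₂=12, n=25
p_obs = C(21,10)·C(4,3)/C(25,13); sum pmf over tables with pmf ≤ p_obs
p-value (two-sided) = 0.59304
At α=0.1: p ≥ α → fail to reject H₀

reject H₀: no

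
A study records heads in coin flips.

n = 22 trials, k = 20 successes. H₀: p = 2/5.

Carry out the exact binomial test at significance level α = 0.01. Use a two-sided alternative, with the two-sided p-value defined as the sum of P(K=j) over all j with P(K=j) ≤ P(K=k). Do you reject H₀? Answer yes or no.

Exact binomial: n=22, k=20, p₀=2/5=0.4000
P(X=j) = C(n,j)·p₀^j·(1−p₀)^(n−j); p = Σ P(X=j) over j with P(X=j) ≤ P(X=20)
p-value (two-sided) = 0.00000
At α=0.01: p < α → reject H₀

reject H₀: yes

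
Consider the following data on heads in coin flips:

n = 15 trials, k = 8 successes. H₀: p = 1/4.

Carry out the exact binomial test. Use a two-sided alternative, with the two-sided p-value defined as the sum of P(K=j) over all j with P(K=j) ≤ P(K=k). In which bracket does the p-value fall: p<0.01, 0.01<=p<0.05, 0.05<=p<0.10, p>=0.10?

p-value bracket: 0.01<=p<0.05

Exact binomial: n=15, k=8, p₀=1/4=0.2500
P(X=j) = C(n,j)·p₀^j·(1−p₀)^(n−j); p = Σ P(X=j) over j with P(X=j) ≤ P(X=8)
p-value (two-sided) = 0.01730
→ bracket: 0.01<=p<0.05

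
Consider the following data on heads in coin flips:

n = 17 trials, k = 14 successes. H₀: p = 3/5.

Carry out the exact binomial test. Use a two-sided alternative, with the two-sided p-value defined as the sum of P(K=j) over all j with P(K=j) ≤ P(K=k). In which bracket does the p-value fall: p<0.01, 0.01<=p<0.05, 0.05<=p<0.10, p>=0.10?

Exact binomial: n=17, k=14, p₀=3/5=0.6000
P(X=j) = C(n,j)·p₀^j·(1−p₀)^(n−j); p = Σ P(X=j) over j with P(X=j) ≤ P(X=14)
p-value (two-sided) = 0.08124
→ bracket: 0.05<=p<0.10

p-value bracket: 0.05<=p<0.10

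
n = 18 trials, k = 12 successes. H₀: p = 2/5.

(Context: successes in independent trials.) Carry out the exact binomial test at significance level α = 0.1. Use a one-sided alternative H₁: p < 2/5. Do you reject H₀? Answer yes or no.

Exact binomial: n=18, k=12, p₀=2/5=0.4000
P(X≤12) from Σ C(n,i)·p₀^i·(1−p₀)^(n−i)
p-value (one-sided, H₁ less) = 0.99425
At α=0.1: p ≥ α → fail to reject H₀

reject H₀: no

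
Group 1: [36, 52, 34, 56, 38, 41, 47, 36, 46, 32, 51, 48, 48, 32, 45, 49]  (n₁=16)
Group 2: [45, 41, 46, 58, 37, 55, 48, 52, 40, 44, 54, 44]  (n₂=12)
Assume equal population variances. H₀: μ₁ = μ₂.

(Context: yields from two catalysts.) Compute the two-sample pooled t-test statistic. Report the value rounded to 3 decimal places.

x̄₁=43.188, s₁=7.653, n₁=16
x̄₂=47.000, s₂=6.523, n₂=12
s_p² = [15·7.653² + 11·6.523²]/26 = 51.7861
SE = √(s_p²·(1/16+1/12)) = 2.7481
t = (43.188−47.000)/2.7481 = -1.3873
df = 26

test statistic = -1.387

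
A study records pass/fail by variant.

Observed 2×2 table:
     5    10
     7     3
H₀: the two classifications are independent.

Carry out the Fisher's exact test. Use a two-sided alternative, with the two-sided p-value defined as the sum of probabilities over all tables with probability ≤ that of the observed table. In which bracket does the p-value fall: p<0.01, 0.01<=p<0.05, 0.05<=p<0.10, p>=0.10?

Margins: r₁=15, r₂=10, c₁=12, c₂=13, n=25
p_obs = C(15,5)·C(10,7)/C(25,12); sum pmf over tables with pmf ≤ p_obs
p-value (two-sided) = 0.11070
→ bracket: p>=0.10

p-value bracket: p>=0.10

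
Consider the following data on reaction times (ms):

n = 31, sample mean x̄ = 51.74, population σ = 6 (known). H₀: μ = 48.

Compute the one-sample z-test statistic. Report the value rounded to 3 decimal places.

test statistic = 3.471

SE = σ/√n = 6/√31 = 1.0776
z = (x̄−μ₀)/SE = (51.74−48)/1.0776 = 3.4706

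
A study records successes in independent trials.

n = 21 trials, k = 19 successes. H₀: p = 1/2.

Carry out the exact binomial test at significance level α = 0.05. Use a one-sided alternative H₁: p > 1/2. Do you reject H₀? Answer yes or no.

reject H₀: yes

Exact binomial: n=21, k=19, p₀=1/2=0.5000
P(X≥19) from Σ C(n,i)·p₀^i·(1−p₀)^(n−i)
p-value (one-sided, H₁ greater) = 0.00011
At α=0.05: p < α → reject H₀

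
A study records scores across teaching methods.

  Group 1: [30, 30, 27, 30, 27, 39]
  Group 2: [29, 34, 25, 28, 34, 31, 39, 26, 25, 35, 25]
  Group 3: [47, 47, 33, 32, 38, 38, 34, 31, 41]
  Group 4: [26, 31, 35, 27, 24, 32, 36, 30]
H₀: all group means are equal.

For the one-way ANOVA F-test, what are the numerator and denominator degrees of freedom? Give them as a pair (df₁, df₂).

k = 4 groups, N = 34 total
df = (k−1, N−k) = (4−1, 34−4) = (3, 30)

degrees of freedom = [3, 30]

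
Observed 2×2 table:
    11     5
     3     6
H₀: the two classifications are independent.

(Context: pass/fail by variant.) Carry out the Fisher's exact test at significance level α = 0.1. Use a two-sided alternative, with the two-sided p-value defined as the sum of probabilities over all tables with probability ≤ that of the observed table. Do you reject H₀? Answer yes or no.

Margins: r₁=16, r₂=9, c₁=14, c₂=11, n=25
p_obs = C(16,11)·C(9,3)/C(25,14); sum pmf over tables with pmf ≤ p_obs
p-value (two-sided) = 0.11532
At α=0.1: p ≥ α → fail to reject H₀

reject H₀: no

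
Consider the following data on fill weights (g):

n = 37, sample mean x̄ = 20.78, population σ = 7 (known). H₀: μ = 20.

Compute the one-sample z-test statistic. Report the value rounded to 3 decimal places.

test statistic = 0.678

SE = σ/√n = 7/√37 = 1.1508
z = (x̄−μ₀)/SE = (20.78−20)/1.1508 = 0.6778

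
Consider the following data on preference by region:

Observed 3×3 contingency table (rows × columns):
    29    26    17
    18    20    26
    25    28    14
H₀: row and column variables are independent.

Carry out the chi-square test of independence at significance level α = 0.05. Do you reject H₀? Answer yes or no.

Row totals [72, 64, 67], col totals [72, 74, 57], n=203
χ² = (29−25.54)²/25.54 + (26−26.25)²/26.25 + (17−20.22)²/20.22 + (18−22.70)²/22.70 + (20−23.33)²/23.33 + (26−17.97)²/17.97 + (25−23.76)²/23.76 + (28−24.42)²/24.42 + (14−18.81)²/18.81 = 7.8391
df = 4
p-value (upper-tail) = 0.09765
At α=0.05: p ≥ α → fail to reject H₀

reject H₀: no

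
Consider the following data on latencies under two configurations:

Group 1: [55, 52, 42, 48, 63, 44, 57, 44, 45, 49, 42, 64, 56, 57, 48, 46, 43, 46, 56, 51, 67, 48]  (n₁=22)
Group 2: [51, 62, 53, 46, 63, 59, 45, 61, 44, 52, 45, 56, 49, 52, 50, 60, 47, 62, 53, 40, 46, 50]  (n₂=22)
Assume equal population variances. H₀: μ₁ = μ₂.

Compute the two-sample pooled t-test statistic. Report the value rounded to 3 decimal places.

test statistic = -0.490

x̄₁=51.045, s₁=7.397, n₁=22
x̄₂=52.091, s₂=6.739, n₂=22
s_p² = [21·7.397² + 21·6.739²]/42 = 50.0660
SE = √(s_p²·(1/22+1/22)) = 2.1334
t = (51.045−52.091)/2.1334 = -0.4900
df = 42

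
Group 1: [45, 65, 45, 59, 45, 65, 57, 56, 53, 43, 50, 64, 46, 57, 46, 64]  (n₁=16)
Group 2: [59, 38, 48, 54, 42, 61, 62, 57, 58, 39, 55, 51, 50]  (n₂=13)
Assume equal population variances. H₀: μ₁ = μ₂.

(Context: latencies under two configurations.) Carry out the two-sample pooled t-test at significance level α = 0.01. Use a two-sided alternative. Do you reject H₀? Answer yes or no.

reject H₀: no

x̄₁=53.750, s₁=8.153, n₁=16
x̄₂=51.846, s₂=8.112, n₂=13
s_p² = [15·8.153² + 12·8.112²]/27 = 66.1738
SE = √(s_p²·(1/16+1/13)) = 3.0375
t = (53.750−51.846)/3.0375 = 0.6268
df = 27
p-value (two-sided) = 0.53606
At α=0.01: p ≥ α → fail to reject H₀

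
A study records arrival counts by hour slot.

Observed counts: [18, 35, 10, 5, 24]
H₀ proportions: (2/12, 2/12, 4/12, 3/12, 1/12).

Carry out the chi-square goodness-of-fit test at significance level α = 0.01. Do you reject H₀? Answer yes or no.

reject H₀: yes

n = 92; E_i = n·p_i = [15.33, 15.33, 30.67, 23.00, 7.67]
χ² = (18−15.33)²/15.33 + (35−15.33)²/15.33 + (10−30.67)²/30.67 + (5−23.00)²/23.00 + (24−7.67)²/7.67 = 88.5000
df = 4
p-value (upper-tail) = 0.00000
At α=0.01: p < α → reject H₀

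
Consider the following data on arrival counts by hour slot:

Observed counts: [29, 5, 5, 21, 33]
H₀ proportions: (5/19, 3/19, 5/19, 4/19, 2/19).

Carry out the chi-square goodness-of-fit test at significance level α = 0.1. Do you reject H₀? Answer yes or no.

n = 93; E_i = n·p_i = [24.47, 14.68, 24.47, 19.58, 9.79]
χ² = (29−24.47)²/24.47 + (5−14.68)²/14.68 + (5−24.47)²/24.47 + (21−19.58)²/19.58 + (33−9.79)²/9.79 = 77.8536
df = 4
p-value (upper-tail) = 0.00000
At α=0.1: p < α → reject H₀

reject H₀: yes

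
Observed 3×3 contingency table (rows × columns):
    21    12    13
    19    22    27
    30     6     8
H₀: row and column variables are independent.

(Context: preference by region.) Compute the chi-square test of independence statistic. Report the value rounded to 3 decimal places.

Row totals [46, 68, 44], col totals [70, 40, 48], n=158
χ² = (21−20.38)²/20.38 + (12−11.65)²/11.65 + (13−13.97)²/13.97 + (19−30.13)²/30.13 + (22−17.22)²/17.22 + (27−20.66)²/20.66 + (30−19.49)²/19.49 + (6−11.14)²/11.14 + (8−13.37)²/13.37 = 17.6723
df = 4

test statistic = 17.672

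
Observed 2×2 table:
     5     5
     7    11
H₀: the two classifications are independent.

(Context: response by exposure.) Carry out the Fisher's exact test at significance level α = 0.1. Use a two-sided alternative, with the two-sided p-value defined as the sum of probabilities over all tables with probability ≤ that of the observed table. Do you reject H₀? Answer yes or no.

Margins: r₁=10, r₂=18, c₁=12, c₂=16, n=28
p_obs = C(10,5)·C(18,7)/C(28,12); sum pmf over tables with pmf ≤ p_obs
p-value (two-sided) = 0.69794
At α=0.1: p ≥ α → fail to reject H₀

reject H₀: no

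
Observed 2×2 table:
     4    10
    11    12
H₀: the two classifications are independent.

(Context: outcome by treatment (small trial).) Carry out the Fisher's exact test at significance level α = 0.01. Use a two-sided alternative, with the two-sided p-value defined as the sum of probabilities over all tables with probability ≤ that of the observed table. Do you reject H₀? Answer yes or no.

Margins: r₁=14, r₂=23, c₁=15, c₂=22, n=37
p_obs = C(14,4)·C(23,11)/C(37,15); sum pmf over tables with pmf ≤ p_obs
p-value (two-sided) = 0.31364
At α=0.01: p ≥ α → fail to reject H₀

reject H₀: no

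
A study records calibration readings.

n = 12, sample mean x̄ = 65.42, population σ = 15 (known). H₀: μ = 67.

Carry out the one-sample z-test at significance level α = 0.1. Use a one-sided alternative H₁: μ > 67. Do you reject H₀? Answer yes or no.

reject H₀: no

SE = σ/√n = 15/√12 = 4.3301
z = (x̄−μ₀)/SE = (65.42−67)/4.3301 = -0.3649
p-value (one-sided, H₁ greater) = 0.64240
At α=0.1: p ≥ α → fail to reject H₀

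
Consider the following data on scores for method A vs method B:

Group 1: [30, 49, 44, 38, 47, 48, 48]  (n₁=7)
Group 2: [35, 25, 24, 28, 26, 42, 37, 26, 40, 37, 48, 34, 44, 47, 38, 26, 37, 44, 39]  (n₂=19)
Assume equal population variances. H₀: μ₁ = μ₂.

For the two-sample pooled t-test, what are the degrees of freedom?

degrees of freedom = 24

df = n₁ + n₂ − 2 = 7 + 19 − 2 = 24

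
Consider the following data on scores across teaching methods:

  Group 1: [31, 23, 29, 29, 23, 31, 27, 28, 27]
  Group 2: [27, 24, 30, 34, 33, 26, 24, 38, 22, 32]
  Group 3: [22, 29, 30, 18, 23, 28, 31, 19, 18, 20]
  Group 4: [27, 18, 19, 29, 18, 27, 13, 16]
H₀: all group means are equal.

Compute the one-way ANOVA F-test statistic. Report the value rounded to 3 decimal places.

Group means [27.56, 29.00, 23.80, 20.88], grand mean 25.486
SSB = Σnᵢ(x̄ᵢ−x̄)² = 360.546; SSW = ΣΣ(x−x̄ᵢ)² = 804.697
MSB = 360.546/3 = 120.1820; MSW = 804.697/33 = 24.3848
F = MSB/MSW = 4.9286
df = (3, 33)

test statistic = 4.929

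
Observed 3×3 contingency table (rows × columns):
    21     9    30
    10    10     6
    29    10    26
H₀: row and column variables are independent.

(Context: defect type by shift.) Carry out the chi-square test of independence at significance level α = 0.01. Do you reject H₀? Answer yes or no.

reject H₀: no

Row totals [60, 26, 65], col totals [60, 29, 62], n=151
χ² = (21−23.84)²/23.84 + (9−11.52)²/11.52 + (30−24.64)²/24.64 + (10−10.33)²/10.33 + (10−4.99)²/4.99 + (6−10.68)²/10.68 + (29−25.83)²/25.83 + (10−12.48)²/12.48 + (26−26.69)²/26.69 = 10.0387
df = 4
p-value (upper-tail) = 0.03978
At α=0.01: p ≥ α → fail to reject H₀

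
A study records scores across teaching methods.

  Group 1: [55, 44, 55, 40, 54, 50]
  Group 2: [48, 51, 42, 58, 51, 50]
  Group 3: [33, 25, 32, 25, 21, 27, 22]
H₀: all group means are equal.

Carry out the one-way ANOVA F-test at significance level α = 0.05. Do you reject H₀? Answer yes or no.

Group means [49.67, 50.00, 26.43], grand mean 41.211
SSB = Σnᵢ(x̄ᵢ−x̄)² = 2422.110; SSW = ΣΣ(x−x̄ᵢ)² = 463.048
MSB = 2422.110/2 = 1211.0551; MSW = 463.048/16 = 28.9405
F = MSB/MSW = 41.8464
df = (2, 16)
p-value (upper-tail) = 0.00000
At α=0.05: p < α → reject H₀

reject H₀: yes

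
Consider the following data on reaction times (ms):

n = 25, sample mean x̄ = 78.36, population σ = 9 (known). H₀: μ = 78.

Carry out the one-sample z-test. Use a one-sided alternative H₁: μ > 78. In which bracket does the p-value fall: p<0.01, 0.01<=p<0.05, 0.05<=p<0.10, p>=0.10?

SE = σ/√n = 9/√25 = 1.8000
z = (x̄−μ₀)/SE = (78.36−78)/1.8000 = 0.2000
p-value (one-sided, H₁ greater) = 0.42074
→ bracket: p>=0.10

p-value bracket: p>=0.10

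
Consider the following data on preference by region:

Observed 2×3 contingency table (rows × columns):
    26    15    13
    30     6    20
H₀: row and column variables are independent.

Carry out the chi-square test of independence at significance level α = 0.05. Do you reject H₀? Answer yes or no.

Row totals [54, 56], col totals [56, 21, 33], n=110
χ² = (26−27.49)²/27.49 + (15−10.31)²/10.31 + (13−16.20)²/16.20 + (30−28.51)²/28.51 + (6−10.69)²/10.69 + (20−16.80)²/16.80 = 5.5932
df = 2
p-value (upper-tail) = 0.06102
At α=0.05: p ≥ α → fail to reject H₀

reject H₀: no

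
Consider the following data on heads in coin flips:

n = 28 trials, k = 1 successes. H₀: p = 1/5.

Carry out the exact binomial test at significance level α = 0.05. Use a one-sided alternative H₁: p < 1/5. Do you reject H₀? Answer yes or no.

reject H₀: yes

Exact binomial: n=28, k=1, p₀=1/5=0.2000
P(X≤1) from Σ C(n,i)·p₀^i·(1−p₀)^(n−i)
p-value (one-sided, H₁ less) = 0.01547
At α=0.05: p < α → reject H₀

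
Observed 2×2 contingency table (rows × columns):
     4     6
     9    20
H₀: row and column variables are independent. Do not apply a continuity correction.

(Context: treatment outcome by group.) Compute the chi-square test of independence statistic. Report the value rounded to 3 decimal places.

test statistic = 0.269

Row totals [10, 29], col totals [13, 26], n=39
χ² = (4−3.33)²/3.33 + (6−6.67)²/6.67 + (9−9.67)²/9.67 + (20−19.33)²/19.33 = 0.2690
df = 1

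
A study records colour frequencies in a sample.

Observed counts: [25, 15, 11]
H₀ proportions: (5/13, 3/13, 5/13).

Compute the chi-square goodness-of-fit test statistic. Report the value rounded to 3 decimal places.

n = 51; E_i = n·p_i = [19.62, 11.77, 19.62]
χ² = (25−19.62)²/19.62 + (15−11.77)²/11.77 + (11−19.62)²/19.62 = 6.1490
df = 2

test statistic = 6.149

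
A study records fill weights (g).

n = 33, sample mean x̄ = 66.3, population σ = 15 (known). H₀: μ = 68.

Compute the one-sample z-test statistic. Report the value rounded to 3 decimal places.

SE = σ/√n = 15/√33 = 2.6112
z = (x̄−μ₀)/SE = (66.3−68)/2.6112 = -0.6511

test statistic = -0.651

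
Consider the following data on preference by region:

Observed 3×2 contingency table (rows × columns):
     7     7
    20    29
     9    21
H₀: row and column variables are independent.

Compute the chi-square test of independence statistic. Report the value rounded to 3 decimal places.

Row totals [14, 49, 30], col totals [36, 57], n=93
χ² = (7−5.42)²/5.42 + (7−8.58)²/8.58 + (20−18.97)²/18.97 + (29−30.03)²/30.03 + (9−11.61)²/11.61 + (21−18.39)²/18.39 = 1.8031
df = 2

test statistic = 1.803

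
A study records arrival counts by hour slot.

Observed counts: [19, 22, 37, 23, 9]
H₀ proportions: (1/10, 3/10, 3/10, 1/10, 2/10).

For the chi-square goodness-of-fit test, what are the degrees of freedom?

df = k − 1 = 5 − 1 = 4

degrees of freedom = 4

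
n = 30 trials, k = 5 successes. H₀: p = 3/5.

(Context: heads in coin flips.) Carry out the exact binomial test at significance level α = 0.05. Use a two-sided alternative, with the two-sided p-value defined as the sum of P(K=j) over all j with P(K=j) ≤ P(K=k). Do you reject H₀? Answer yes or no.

Exact binomial: n=30, k=5, p₀=3/5=0.6000
P(X=j) = C(n,j)·p₀^j·(1−p₀)^(n−j); p = Σ P(X=j) over j with P(X=j) ≤ P(X=5)
p-value (two-sided) = 0.00000
At α=0.05: p < α → reject H₀

reject H₀: yes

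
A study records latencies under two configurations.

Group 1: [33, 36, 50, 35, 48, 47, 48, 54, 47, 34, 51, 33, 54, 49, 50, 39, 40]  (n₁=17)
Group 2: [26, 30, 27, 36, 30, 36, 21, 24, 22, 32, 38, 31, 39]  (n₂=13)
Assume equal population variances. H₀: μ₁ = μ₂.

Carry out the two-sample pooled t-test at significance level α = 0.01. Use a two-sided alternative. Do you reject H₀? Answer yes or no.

reject H₀: yes

x̄₁=44.000, s₁=7.599, n₁=17
x̄₂=30.154, s₂=5.970, n₂=13
s_p² = [16·7.599² + 12·5.970²]/28 = 48.2747
SE = √(s_p²·(1/17+1/13)) = 2.5599
t = (44.000−30.154)/2.5599 = 5.4088
df = 28
p-value (two-sided) = 0.00001
At α=0.01: p < α → reject H₀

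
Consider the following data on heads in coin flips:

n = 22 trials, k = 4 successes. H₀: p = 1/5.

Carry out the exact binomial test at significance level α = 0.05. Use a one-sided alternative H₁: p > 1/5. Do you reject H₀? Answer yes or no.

Exact binomial: n=22, k=4, p₀=1/5=0.2000
P(X≥4) from Σ C(n,i)·p₀^i·(1−p₀)^(n−i)
p-value (one-sided, H₁ greater) = 0.66796
At α=0.05: p ≥ α → fail to reject H₀

reject H₀: no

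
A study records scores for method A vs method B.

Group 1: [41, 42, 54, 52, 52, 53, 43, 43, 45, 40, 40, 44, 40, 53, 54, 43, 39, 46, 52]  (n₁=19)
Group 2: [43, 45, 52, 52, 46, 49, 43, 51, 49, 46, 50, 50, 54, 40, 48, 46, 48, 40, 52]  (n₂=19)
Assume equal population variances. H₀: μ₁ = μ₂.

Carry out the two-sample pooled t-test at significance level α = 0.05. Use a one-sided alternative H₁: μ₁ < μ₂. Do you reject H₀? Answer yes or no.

x̄₁=46.105, s₁=5.597, n₁=19
x̄₂=47.579, s₂=4.073, n₂=19
s_p² = [18·5.597² + 18·4.073²]/36 = 23.9561
SE = √(s_p²·(1/19+1/19)) = 1.5880
t = (46.105−47.579)/1.5880 = -0.9280
df = 36
p-value (one-sided, H₁ less) = 0.17979
At α=0.05: p ≥ α → fail to reject H₀

reject H₀: no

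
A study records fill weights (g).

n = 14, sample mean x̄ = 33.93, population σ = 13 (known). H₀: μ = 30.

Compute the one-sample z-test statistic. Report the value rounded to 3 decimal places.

test statistic = 1.131

SE = σ/√n = 13/√14 = 3.4744
z = (x̄−μ₀)/SE = (33.93−30)/3.4744 = 1.1311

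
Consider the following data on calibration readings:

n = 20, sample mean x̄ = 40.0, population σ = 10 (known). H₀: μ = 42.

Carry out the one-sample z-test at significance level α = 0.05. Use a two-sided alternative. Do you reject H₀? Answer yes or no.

SE = σ/√n = 10/√20 = 2.2361
z = (x̄−μ₀)/SE = (40.0−42)/2.2361 = -0.8944
p-value (two-sided) = 0.37109
At α=0.05: p ≥ α → fail to reject H₀

reject H₀: no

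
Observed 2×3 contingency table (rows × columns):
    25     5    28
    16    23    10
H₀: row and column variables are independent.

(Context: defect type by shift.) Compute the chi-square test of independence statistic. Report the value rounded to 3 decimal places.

test statistic = 21.468

Row totals [58, 49], col totals [41, 28, 38], n=107
χ² = (25−22.22)²/22.22 + (5−15.18)²/15.18 + (28−20.60)²/20.60 + (16−18.78)²/18.78 + (23−12.82)²/12.82 + (10−17.40)²/17.40 = 21.4682
df = 2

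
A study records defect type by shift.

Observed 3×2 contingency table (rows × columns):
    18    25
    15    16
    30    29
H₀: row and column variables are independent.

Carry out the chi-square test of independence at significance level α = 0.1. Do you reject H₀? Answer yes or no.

reject H₀: no

Row totals [43, 31, 59], col totals [63, 70], n=133
χ² = (18−20.37)²/20.37 + (25−22.63)²/22.63 + (15−14.68)²/14.68 + (16−16.32)²/16.32 + (30−27.95)²/27.95 + (29−31.05)²/31.05 = 0.8226
df = 2
p-value (upper-tail) = 0.66279
At α=0.1: p ≥ α → fail to reject H₀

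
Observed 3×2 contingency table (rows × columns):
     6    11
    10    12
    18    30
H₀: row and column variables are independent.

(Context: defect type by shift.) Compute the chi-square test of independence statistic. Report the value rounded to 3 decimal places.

Row totals [17, 22, 48], col totals [34, 53], n=87
χ² = (6−6.64)²/6.64 + (11−10.36)²/10.36 + (10−8.60)²/8.60 + (12−13.40)²/13.40 + (18−18.76)²/18.76 + (30−29.24)²/29.24 = 0.5282
df = 2

test statistic = 0.528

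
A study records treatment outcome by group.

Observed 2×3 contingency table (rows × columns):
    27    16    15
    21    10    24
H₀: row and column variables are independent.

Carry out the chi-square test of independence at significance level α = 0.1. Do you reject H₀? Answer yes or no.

Row totals [58, 55], col totals [48, 26, 39], n=113
χ² = (27−24.64)²/24.64 + (16−13.35)²/13.35 + (15−20.02)²/20.02 + (21−23.36)²/23.36 + (10−12.65)²/12.65 + (24−18.98)²/18.98 = 4.1348
df = 2
p-value (upper-tail) = 0.12651
At α=0.1: p ≥ α → fail to reject H₀

reject H₀: no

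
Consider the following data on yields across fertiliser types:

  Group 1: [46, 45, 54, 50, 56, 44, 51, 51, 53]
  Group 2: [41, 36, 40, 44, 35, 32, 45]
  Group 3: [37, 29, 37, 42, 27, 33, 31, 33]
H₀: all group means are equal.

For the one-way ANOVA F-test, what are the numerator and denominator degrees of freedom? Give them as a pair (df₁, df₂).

degrees of freedom = [2, 21]

k = 3 groups, N = 24 total
df = (k−1, N−k) = (3−1, 24−3) = (2, 21)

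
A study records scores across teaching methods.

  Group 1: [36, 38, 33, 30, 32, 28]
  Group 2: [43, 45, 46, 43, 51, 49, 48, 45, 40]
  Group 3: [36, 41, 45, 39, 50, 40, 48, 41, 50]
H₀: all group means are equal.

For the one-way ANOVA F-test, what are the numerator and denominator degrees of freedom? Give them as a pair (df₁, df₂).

degrees of freedom = [2, 21]

k = 3 groups, N = 24 total
df = (k−1, N−k) = (3−1, 24−3) = (2, 21)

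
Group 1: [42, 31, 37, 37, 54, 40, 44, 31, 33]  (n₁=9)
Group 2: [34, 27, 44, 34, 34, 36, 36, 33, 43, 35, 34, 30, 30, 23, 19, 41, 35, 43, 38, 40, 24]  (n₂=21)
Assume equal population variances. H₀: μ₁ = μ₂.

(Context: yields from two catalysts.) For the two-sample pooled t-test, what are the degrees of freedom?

degrees of freedom = 28

df = n₁ + n₂ − 2 = 9 + 21 − 2 = 28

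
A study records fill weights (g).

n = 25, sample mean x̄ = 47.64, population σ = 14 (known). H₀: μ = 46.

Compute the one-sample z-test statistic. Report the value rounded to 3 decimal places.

SE = σ/√n = 14/√25 = 2.8000
z = (x̄−μ₀)/SE = (47.64−46)/2.8000 = 0.5857

test statistic = 0.586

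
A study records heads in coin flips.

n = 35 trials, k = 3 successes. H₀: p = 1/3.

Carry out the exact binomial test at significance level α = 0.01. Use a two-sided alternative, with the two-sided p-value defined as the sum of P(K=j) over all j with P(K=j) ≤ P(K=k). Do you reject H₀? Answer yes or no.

reject H₀: yes

Exact binomial: n=35, k=3, p₀=1/3=0.3333
P(X=j) = C(n,j)·p₀^j·(1−p₀)^(n−j); p = Σ P(X=j) over j with P(X=j) ≤ P(X=3)
p-value (two-sided) = 0.00101
At α=0.01: p < α → reject H₀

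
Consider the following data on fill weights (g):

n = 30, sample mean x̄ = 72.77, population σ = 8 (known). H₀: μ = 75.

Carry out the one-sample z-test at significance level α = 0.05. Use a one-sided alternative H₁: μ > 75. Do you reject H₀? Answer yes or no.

reject H₀: no

SE = σ/√n = 8/√30 = 1.4606
z = (x̄−μ₀)/SE = (72.77−75)/1.4606 = -1.5268
p-value (one-sided, H₁ greater) = 0.93659
At α=0.05: p ≥ α → fail to reject H₀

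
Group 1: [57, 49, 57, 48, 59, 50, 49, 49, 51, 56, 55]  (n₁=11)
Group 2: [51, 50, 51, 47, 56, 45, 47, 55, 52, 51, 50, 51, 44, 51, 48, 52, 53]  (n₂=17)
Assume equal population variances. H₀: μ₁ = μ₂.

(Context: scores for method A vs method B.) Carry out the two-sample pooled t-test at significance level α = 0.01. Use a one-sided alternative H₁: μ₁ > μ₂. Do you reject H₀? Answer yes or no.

reject H₀: no

x̄₁=52.727, s₁=4.077, n₁=11
x̄₂=50.235, s₂=3.212, n₂=17
s_p² = [10·4.077² + 16·3.212²]/26 = 12.7400
SE = √(s_p²·(1/11+1/17)) = 1.3812
t = (52.727−50.235)/1.3812 = 1.8043
df = 26
p-value (one-sided, H₁ greater) = 0.04139
At α=0.01: p ≥ α → fail to reject H₀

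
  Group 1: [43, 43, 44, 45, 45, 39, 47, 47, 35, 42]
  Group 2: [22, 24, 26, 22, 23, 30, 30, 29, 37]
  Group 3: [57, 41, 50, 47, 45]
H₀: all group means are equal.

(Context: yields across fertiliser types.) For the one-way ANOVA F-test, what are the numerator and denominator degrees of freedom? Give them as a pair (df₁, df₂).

degrees of freedom = [2, 21]

k = 3 groups, N = 24 total
df = (k−1, N−k) = (3−1, 24−3) = (2, 21)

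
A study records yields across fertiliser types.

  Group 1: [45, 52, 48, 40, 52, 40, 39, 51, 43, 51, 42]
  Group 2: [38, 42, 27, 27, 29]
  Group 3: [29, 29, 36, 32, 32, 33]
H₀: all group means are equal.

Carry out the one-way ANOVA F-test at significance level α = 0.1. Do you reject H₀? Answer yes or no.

Group means [45.73, 32.60, 31.83], grand mean 38.955
SSB = Σnᵢ(x̄ᵢ−x̄)² = 1010.739; SSW = ΣΣ(x−x̄ᵢ)² = 500.215
MSB = 1010.739/2 = 505.3697; MSW = 500.215/19 = 26.3271
F = MSB/MSW = 19.1958
df = (2, 19)
p-value (upper-tail) = 0.00003
At α=0.1: p < α → reject H₀

reject H₀: yes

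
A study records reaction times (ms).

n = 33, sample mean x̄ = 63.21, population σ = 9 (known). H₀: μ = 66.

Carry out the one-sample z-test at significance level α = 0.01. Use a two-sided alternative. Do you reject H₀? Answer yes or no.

reject H₀: no

SE = σ/√n = 9/√33 = 1.5667
z = (x̄−μ₀)/SE = (63.21−66)/1.5667 = -1.7808
p-value (two-sided) = 0.07494
At α=0.01: p ≥ α → fail to reject H₀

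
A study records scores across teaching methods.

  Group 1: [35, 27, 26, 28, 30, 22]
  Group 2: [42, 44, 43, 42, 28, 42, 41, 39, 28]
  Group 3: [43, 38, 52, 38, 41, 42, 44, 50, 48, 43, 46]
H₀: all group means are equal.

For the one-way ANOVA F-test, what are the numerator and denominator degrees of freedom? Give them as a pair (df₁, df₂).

degrees of freedom = [2, 23]

k = 3 groups, N = 26 total
df = (k−1, N−k) = (3−1, 26−3) = (2, 23)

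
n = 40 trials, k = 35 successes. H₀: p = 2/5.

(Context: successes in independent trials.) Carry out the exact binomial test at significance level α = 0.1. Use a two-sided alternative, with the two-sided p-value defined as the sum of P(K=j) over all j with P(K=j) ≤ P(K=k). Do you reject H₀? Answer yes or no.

reject H₀: yes

Exact binomial: n=40, k=35, p₀=2/5=0.4000
P(X=j) = C(n,j)·p₀^j·(1−p₀)^(n−j); p = Σ P(X=j) over j with P(X=j) ≤ P(X=35)
p-value (two-sided) = 0.00000
At α=0.1: p < α → reject H₀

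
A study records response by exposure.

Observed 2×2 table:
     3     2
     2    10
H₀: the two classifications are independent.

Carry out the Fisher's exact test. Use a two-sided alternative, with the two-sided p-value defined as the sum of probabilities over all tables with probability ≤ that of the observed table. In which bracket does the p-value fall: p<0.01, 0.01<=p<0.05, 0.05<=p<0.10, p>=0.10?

Margins: r₁=5, r₂=12, c₁=5, c₂=12, n=17
p_obs = C(5,3)·C(12,2)/C(17,5); sum pmf over tables with pmf ≤ p_obs
p-value (two-sided) = 0.11652
→ bracket: p>=0.10

p-value bracket: p>=0.10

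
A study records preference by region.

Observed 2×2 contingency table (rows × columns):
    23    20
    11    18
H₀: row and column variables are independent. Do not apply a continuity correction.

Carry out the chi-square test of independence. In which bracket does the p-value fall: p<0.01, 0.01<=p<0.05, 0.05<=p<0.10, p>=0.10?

p-value bracket: p>=0.10

Row totals [43, 29], col totals [34, 38], n=72
χ² = (23−20.31)²/20.31 + (20−22.69)²/22.69 + (11−13.69)²/13.69 + (18−15.31)²/15.31 = 1.6819
df = 1
p-value (upper-tail) = 0.19467
→ bracket: p>=0.10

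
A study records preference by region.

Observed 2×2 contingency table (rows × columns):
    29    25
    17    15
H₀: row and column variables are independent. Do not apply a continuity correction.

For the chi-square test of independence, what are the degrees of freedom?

degrees of freedom = 1

df = (r−1)(c−1) = (2−1)·(2−1) = 1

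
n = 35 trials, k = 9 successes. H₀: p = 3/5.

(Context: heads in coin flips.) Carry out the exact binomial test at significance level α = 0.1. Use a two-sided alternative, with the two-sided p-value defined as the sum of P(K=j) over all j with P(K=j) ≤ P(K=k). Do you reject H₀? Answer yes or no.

Exact binomial: n=35, k=9, p₀=3/5=0.6000
P(X=j) = C(n,j)·p₀^j·(1−p₀)^(n−j); p = Σ P(X=j) over j with P(X=j) ≤ P(X=9)
p-value (two-sided) = 0.00005
At α=0.1: p < α → reject H₀

reject H₀: yes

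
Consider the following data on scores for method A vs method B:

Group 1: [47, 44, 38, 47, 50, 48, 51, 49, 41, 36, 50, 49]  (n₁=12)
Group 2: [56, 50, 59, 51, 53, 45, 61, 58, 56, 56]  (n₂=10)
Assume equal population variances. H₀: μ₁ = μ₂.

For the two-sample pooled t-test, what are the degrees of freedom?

degrees of freedom = 20

df = n₁ + n₂ − 2 = 12 + 10 − 2 = 20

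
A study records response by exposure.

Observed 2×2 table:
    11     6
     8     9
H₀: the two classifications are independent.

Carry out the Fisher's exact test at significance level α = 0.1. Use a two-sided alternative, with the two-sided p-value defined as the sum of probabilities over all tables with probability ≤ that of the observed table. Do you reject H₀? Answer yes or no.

Margins: r₁=17, r₂=17, c₁=19, c₂=15, n=34
p_obs = C(17,11)·C(17,8)/C(34,19); sum pmf over tables with pmf ≤ p_obs
p-value (two-sided) = 0.49053
At α=0.1: p ≥ α → fail to reject H₀

reject H₀: no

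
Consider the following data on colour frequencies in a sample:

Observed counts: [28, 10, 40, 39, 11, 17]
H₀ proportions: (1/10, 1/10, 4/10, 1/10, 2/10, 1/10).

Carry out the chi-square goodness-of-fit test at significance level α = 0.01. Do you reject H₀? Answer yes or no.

reject H₀: yes

n = 145; E_i = n·p_i = [14.50, 14.50, 58.00, 14.50, 29.00, 14.50]
χ² = (28−14.50)²/14.50 + (10−14.50)²/14.50 + (40−58.00)²/58.00 + (39−14.50)²/14.50 + (11−29.00)²/29.00 + (17−14.50)²/14.50 = 72.5517
df = 5
p-value (upper-tail) = 0.00000
At α=0.01: p < α → reject H₀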